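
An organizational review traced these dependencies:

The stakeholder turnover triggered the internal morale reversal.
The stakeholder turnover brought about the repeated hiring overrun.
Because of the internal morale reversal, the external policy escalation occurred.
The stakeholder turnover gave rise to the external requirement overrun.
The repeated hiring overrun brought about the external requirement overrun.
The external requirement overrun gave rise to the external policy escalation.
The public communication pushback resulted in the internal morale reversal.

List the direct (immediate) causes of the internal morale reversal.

the public communication pushback, the stakeholder turnover

the public communication pushback, the stakeholder turnover → the internal morale reversal with nothing further upstream stated.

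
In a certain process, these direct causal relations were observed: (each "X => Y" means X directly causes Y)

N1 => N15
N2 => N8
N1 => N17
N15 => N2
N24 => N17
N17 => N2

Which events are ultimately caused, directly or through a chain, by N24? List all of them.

N17, N2, N8

Direct effects: N17.
2 steps out: N2.
3 steps out: N8.
Not reachable from it: N1, N15.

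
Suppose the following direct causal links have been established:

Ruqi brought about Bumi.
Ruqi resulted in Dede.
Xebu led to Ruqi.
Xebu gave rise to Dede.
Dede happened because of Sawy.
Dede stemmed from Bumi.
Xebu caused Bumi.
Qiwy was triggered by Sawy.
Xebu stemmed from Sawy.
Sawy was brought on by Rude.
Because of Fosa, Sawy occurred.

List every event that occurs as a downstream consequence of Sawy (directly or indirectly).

Bumi, Dede, Qiwy, Ruqi, Xebu

Direct effects: Qiwy, Xebu, Dede.
2 steps out: Ruqi, Bumi.
Not reachable from it: Rude, Fosa.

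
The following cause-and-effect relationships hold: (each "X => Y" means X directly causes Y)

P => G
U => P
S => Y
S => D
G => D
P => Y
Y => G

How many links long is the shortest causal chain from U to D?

Shortest chain: U → P → G → D.

3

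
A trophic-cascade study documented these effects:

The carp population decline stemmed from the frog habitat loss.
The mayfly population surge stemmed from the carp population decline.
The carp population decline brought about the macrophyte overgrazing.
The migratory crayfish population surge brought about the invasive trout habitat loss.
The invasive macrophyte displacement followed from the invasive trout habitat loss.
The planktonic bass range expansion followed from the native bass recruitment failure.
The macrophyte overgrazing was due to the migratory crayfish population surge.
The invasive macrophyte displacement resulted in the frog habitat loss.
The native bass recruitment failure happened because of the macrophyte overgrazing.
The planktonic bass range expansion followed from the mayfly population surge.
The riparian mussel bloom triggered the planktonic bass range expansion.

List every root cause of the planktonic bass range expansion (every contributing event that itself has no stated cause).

the migratory crayfish population surge, the riparian mussel bloom

Tracing upstream from the planktonic bass range expansion: the planktonic bass range expansion ← the native bass recruitment failure ← the macrophyte overgrazing ← the migratory crayfish population surge.
A separate upstream branch: the planktonic bass range expansion ← the riparian mussel bloom.
Each of those chain origins has no stated cause.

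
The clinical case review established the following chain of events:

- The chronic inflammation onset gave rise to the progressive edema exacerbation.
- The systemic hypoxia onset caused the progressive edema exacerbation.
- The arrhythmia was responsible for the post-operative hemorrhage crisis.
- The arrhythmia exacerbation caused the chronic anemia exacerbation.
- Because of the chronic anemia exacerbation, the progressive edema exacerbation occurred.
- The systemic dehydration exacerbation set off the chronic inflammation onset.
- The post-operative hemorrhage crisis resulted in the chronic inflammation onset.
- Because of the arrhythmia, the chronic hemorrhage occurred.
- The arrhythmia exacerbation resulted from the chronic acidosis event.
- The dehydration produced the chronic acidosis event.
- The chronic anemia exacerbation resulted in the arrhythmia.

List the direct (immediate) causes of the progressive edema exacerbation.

Upstream contributors include the dehydration, the chronic acidosis event, the arrhythmia exacerbation, the arrhythmia, the post-operative hemorrhage crisis, the systemic dehydration exacerbation, but only the chronic anemia exacerbation, the chronic inflammation onset, the systemic hypoxia onset feed directly into the progressive edema exacerbation.

the chronic anemia exacerbation, the chronic inflammation onset, the systemic hypoxia onset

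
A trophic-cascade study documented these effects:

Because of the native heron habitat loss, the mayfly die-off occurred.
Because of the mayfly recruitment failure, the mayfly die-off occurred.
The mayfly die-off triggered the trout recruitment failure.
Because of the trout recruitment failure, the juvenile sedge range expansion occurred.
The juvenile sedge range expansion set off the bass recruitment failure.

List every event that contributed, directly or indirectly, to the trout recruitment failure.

the mayfly die-off, the mayfly recruitment failure, the native heron habitat loss

Immediate cause of the trout recruitment failure: the mayfly die-off.
Further upstream: the mayfly recruitment failure, the native heron habitat loss.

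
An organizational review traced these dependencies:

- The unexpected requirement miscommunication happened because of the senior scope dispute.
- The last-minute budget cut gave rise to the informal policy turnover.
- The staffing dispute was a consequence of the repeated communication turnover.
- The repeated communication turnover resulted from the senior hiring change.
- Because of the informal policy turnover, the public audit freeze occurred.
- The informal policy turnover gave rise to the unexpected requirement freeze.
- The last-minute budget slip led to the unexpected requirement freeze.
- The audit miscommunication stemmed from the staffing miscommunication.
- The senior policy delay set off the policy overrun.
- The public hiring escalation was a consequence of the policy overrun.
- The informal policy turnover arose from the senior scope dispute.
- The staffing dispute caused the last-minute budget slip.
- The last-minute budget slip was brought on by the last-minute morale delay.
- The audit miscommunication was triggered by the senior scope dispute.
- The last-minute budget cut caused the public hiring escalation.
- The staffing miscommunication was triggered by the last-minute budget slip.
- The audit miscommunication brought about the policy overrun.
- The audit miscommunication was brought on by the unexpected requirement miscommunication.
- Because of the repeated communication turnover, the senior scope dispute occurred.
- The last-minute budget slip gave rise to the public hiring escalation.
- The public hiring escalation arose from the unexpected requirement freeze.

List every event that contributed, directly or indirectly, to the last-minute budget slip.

Immediate causes of the last-minute budget slip: the staffing dispute, the last-minute morale delay.
Further upstream: the senior hiring change, the repeated communication turnover.

the last-minute morale delay, the repeated communication turnover, the senior hiring change, the staffing dispute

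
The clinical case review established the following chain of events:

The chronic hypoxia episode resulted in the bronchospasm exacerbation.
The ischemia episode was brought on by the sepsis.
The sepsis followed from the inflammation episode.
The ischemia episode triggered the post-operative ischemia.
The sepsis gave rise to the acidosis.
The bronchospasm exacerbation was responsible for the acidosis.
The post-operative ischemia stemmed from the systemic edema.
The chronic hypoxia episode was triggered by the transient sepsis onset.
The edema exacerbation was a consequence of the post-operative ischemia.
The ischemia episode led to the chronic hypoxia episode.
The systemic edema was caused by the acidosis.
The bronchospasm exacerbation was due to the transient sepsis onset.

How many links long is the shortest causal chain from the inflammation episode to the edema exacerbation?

4

Shortest chain: the inflammation episode → the sepsis → the ischemia episode → the post-operative ischemia → the edema exacerbation.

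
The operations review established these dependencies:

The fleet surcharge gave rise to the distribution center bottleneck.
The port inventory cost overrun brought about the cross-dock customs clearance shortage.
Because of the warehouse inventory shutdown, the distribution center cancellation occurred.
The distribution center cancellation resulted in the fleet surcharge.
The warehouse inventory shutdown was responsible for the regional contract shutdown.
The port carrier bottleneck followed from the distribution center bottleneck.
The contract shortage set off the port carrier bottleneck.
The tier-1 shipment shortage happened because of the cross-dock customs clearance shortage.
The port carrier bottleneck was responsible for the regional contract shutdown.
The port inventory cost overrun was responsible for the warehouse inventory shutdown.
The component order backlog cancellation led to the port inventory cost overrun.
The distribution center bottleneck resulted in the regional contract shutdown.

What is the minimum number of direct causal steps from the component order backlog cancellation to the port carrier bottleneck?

Shortest chain: the component order backlog cancellation → the port inventory cost overrun → the warehouse inventory shutdown → the distribution center cancellation → the fleet surcharge → the distribution center bottleneck → the port carrier bottleneck.

6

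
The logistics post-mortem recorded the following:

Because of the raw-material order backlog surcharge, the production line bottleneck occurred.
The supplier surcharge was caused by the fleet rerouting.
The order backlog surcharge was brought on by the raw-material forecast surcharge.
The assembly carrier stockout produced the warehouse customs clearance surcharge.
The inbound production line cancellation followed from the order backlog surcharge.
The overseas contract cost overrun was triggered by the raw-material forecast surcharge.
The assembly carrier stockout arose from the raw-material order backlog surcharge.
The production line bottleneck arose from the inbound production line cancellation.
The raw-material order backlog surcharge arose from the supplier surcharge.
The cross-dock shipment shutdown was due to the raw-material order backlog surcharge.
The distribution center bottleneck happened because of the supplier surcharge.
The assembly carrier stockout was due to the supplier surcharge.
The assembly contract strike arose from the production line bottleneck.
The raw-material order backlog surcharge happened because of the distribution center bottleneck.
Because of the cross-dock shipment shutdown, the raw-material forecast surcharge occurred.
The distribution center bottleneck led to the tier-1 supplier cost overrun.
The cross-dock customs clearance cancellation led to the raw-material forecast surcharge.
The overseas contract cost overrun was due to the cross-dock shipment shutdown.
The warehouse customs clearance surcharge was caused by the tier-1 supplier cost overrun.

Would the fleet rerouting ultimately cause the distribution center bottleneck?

There is a causal chain: the fleet rerouting → the supplier surcharge → the distribution center bottleneck.

Yes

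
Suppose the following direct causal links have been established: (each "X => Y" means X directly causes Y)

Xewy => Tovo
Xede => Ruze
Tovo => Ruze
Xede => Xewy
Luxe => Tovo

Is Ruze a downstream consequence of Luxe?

There is a causal chain: Luxe → Tovo → Ruze.

Yes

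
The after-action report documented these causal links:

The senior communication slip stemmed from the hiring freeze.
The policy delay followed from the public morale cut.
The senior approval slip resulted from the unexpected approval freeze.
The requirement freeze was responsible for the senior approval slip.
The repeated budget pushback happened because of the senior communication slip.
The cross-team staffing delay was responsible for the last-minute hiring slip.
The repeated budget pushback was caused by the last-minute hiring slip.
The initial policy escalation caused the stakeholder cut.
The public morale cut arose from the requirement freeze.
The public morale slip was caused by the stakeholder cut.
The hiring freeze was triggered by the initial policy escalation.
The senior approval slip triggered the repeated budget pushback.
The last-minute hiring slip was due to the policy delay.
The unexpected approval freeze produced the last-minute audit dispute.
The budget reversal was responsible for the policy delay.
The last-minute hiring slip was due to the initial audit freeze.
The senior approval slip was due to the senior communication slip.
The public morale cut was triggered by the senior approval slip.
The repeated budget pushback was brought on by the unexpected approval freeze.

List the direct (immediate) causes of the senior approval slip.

the requirement freeze, the senior communication slip, the unexpected approval freeze

Upstream contributors include the initial policy escalation, the hiring freeze, but only the requirement freeze, the senior communication slip, the unexpected approval freeze feed directly into the senior approval slip.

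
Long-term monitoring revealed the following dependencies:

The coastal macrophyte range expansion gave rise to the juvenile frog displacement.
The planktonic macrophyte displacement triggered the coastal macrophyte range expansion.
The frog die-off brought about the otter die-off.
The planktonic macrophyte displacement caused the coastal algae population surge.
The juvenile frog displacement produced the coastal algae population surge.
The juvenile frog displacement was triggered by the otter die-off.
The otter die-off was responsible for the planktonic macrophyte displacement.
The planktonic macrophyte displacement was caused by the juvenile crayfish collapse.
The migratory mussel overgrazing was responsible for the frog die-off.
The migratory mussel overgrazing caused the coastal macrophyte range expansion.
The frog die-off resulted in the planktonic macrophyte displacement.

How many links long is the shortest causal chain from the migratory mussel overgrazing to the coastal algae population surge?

Shortest chain: the migratory mussel overgrazing → the frog die-off → the planktonic macrophyte displacement → the coastal algae population surge.

3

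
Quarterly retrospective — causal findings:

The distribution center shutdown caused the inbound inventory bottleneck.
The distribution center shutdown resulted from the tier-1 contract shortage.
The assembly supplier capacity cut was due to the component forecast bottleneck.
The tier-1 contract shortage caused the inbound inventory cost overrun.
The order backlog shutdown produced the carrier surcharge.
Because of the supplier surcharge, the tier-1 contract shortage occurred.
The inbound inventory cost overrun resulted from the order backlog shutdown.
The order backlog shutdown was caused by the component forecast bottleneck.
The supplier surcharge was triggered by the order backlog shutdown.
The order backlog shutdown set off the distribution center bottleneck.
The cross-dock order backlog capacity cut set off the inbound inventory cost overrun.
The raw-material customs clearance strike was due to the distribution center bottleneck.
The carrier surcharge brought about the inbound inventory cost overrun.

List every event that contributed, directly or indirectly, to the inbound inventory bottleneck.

the component forecast bottleneck, the distribution center shutdown, the order backlog shutdown, the supplier surcharge, the tier-1 contract shortage

Immediate cause of the inbound inventory bottleneck: the distribution center shutdown.
Further upstream: the component forecast bottleneck, the order backlog shutdown, the supplier surcharge, the tier-1 contract shortage.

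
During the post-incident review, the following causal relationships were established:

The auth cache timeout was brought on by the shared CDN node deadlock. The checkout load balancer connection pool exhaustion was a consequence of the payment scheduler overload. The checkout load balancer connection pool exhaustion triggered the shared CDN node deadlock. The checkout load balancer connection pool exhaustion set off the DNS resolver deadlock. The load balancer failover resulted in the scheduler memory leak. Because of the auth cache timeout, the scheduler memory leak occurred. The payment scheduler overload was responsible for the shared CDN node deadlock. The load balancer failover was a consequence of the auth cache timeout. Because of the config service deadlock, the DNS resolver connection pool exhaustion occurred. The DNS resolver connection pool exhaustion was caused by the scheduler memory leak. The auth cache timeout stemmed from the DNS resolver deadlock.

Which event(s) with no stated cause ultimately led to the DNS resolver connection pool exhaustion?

Tracing upstream from the DNS resolver connection pool exhaustion: the DNS resolver connection pool exhaustion ← the config service deadlock.
A separate upstream branch: the DNS resolver connection pool exhaustion ← the scheduler memory leak ← the auth cache timeout ← the shared CDN node deadlock ← the payment scheduler overload.
Each of those chain origins has no stated cause.

the config service deadlock, the payment scheduler overload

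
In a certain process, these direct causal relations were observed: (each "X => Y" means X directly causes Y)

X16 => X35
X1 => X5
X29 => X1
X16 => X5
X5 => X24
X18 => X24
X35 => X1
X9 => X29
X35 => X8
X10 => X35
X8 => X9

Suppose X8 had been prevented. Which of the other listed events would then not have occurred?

X29, X9

Downstream of X8: X9, X29, X1, X5, X24.
Of those, still caused via another path: X1, X5, X24.
The remainder have no surviving cause.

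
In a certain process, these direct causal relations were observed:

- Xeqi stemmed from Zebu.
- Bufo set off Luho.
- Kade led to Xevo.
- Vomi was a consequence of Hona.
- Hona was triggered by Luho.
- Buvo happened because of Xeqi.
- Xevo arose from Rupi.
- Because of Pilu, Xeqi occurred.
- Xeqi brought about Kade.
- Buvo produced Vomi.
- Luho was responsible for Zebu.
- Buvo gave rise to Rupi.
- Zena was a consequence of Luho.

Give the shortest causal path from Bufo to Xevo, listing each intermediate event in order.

Bufo → Luho → Zebu → Xeqi → Kade → Xevo

Bufo → Luho
Luho → Zebu
Zebu → Xeqi
Xeqi → Kade
Kade → Xevo
Length: 5 steps.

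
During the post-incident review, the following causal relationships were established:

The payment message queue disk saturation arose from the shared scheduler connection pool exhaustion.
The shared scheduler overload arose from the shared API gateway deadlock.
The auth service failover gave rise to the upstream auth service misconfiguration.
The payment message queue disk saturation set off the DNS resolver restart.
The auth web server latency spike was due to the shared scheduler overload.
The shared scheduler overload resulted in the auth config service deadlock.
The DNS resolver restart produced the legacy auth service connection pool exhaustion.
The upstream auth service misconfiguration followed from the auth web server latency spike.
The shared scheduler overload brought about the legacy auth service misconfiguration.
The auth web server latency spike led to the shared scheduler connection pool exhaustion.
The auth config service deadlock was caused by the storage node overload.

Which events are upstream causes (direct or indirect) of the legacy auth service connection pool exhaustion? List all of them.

Immediate cause of the legacy auth service connection pool exhaustion: the DNS resolver restart.
Further upstream: the shared API gateway deadlock, the shared scheduler overload, the auth web server latency spike, the shared scheduler connection pool exhaustion, the payment message queue disk saturation.

the DNS resolver restart, the auth web server latency spike, the payment message queue disk saturation, the shared API gateway deadlock, the shared scheduler connection pool exhaustion, the shared scheduler overload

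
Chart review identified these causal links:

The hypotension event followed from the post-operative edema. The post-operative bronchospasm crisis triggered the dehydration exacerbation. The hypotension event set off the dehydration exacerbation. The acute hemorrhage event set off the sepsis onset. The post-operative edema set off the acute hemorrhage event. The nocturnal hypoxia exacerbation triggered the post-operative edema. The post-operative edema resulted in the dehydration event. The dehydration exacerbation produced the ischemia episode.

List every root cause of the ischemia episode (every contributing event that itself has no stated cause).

Tracing upstream from the ischemia episode: the ischemia episode ← the dehydration exacerbation ← the hypotension event ← the post-operative edema ← the nocturnal hypoxia exacerbation.
A separate upstream branch: the ischemia episode ← the dehydration exacerbation ← the post-operative bronchospasm crisis.
Each of those chain origins has no stated cause.

the nocturnal hypoxia exacerbation, the post-operative bronchospasm crisis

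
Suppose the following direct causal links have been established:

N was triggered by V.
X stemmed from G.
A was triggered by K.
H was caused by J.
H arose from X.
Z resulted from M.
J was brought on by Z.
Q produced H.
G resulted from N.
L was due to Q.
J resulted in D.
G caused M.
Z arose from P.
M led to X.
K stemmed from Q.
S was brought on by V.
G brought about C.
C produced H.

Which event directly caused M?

G

Upstream contributors include V, N, but only G feeds directly into M.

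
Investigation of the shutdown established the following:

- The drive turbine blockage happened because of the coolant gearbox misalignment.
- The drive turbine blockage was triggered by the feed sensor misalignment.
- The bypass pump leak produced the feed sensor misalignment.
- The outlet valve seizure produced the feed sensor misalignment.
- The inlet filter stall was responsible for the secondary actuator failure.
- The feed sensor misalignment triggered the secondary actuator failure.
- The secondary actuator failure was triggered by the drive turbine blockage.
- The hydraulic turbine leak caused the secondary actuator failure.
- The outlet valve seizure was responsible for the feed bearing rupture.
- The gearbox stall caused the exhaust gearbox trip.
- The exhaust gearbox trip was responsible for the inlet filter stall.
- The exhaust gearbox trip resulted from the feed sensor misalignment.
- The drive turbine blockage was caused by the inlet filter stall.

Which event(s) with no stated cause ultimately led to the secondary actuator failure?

Tracing upstream from the secondary actuator failure: the secondary actuator failure ← the feed sensor misalignment ← the outlet valve seizure.
A separate upstream branch: the secondary actuator failure ← the feed sensor misalignment ← the bypass pump leak.
A separate upstream branch: the secondary actuator failure ← the drive turbine blockage ← the coolant gearbox misalignment.
A separate upstream branch: the secondary actuator failure ← the hydraulic turbine leak.
A separate upstream branch: the secondary actuator failure ← the inlet filter stall ← the exhaust gearbox trip ← the gearbox stall.
Each of those chain origins has no stated cause.

the bypass pump leak, the coolant gearbox misalignment, the gearbox stall, the hydraulic turbine leak, the outlet valve seizure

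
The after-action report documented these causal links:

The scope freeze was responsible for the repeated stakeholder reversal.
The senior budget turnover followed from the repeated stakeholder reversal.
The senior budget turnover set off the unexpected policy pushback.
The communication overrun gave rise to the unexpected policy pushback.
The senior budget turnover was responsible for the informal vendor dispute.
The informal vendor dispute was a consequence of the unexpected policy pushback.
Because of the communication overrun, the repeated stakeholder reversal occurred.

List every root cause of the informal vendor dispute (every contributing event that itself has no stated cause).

the communication overrun, the scope freeze

Tracing upstream from the informal vendor dispute: the informal vendor dispute ← the unexpected policy pushback ← the communication overrun.
A separate upstream branch: the informal vendor dispute ← the senior budget turnover ← the repeated stakeholder reversal ← the scope freeze.
Each of those chain origins has no stated cause.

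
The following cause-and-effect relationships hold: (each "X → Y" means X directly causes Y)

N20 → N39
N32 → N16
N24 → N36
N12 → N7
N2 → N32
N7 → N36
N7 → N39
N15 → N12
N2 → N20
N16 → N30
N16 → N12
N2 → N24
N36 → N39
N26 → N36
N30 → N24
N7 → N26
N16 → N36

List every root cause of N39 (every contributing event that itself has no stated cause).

N15, N2

Tracing upstream from N39: N39 ← N20 ← N2.
A separate upstream branch: N39 ← N7 ← N12 ← N15.
Each of those chain origins has no stated cause.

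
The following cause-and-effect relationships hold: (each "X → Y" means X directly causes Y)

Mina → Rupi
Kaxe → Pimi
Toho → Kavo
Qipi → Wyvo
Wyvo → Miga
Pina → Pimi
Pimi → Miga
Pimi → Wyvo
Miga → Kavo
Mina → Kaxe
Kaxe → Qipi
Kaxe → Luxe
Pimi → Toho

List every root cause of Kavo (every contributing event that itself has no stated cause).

Mina, Pina

Tracing upstream from Kavo: Kavo ← Miga ← Pimi ← Kaxe ← Mina.
A separate upstream branch: Kavo ← Miga ← Pimi ← Pina.
Each of those chain origins has no stated cause.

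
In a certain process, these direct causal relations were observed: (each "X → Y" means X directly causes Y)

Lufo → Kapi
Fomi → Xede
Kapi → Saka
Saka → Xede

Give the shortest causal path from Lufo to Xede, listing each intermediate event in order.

Lufo → Kapi → Saka → Xede

Lufo → Kapi
Kapi → Saka
Saka → Xede
Length: 3 steps.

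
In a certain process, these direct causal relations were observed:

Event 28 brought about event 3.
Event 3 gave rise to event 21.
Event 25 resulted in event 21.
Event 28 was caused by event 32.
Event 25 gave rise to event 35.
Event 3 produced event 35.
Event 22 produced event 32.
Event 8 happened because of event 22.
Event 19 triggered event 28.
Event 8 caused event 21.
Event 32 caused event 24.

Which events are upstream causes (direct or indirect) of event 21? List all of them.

Immediate causes of event 21: event 8, event 25, event 3.
Further upstream: event 22, event 32, event 19, event 28.

event 19, event 22, event 25, event 28, event 3, event 32, event 8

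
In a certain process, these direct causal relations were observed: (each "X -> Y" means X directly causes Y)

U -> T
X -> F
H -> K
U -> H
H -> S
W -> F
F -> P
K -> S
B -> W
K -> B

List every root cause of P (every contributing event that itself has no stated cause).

Tracing upstream from P: P ← F ← W ← B ← K ← H ← U.
A separate upstream branch: P ← F ← X.
Each of those chain origins has no stated cause.

U, X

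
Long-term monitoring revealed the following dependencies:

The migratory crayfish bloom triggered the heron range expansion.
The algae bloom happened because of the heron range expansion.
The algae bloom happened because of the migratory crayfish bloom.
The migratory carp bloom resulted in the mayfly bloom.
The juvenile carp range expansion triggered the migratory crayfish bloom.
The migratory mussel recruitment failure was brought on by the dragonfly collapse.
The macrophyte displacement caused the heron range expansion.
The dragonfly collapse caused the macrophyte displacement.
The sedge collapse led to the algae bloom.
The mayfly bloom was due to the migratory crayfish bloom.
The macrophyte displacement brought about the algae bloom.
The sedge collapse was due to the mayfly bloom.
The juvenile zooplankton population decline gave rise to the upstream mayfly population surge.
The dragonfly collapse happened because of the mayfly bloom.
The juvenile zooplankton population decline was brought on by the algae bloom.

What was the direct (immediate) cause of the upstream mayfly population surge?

Upstream contributors include the juvenile carp range expansion, the migratory carp bloom, the migratory crayfish bloom, the mayfly bloom, the sedge collapse, the dragonfly collapse, the macrophyte displacement, the heron range expansion, the algae bloom, but only the juvenile zooplankton population decline feeds directly into the upstream mayfly population surge.

the juvenile zooplankton population decline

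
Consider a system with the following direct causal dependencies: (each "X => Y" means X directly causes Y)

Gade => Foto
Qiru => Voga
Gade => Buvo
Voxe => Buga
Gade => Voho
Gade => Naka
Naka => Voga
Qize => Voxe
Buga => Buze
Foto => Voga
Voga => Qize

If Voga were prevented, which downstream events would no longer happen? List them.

Downstream of Voga: Qize, Voxe, Buga, Buze.

Buga, Buze, Qize, Voxe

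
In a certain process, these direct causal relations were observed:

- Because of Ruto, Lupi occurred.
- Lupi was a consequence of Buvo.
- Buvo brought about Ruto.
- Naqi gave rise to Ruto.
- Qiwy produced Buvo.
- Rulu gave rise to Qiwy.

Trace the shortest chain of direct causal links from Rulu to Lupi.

Rulu → Qiwy → Buvo → Lupi

Rulu → Qiwy
Qiwy → Buvo
Buvo → Lupi
Length: 3 steps.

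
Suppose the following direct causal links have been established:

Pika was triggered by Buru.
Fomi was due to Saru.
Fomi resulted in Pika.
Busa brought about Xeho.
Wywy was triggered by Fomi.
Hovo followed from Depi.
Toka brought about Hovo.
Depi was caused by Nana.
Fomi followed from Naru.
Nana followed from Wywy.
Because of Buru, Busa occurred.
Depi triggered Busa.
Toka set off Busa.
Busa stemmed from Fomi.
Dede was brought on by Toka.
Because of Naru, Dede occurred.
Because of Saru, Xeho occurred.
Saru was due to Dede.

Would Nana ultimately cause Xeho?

There is a causal chain: Nana → Depi → Busa → Xeho.

Yes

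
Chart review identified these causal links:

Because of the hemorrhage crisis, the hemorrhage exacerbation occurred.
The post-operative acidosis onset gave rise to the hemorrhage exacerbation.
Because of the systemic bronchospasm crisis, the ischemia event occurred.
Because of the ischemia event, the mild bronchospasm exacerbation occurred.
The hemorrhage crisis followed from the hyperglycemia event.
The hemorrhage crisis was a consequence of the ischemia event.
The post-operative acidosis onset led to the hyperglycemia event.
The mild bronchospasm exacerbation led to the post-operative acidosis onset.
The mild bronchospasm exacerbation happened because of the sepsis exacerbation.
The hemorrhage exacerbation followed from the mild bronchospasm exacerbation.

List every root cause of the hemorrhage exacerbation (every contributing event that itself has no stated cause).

the sepsis exacerbation, the systemic bronchospasm crisis

Tracing upstream from the hemorrhage exacerbation: the hemorrhage exacerbation ← the mild bronchospasm exacerbation ← the ischemia event ← the systemic bronchospasm crisis.
A separate upstream branch: the hemorrhage exacerbation ← the mild bronchospasm exacerbation ← the sepsis exacerbation.
Each of those chain origins has no stated cause.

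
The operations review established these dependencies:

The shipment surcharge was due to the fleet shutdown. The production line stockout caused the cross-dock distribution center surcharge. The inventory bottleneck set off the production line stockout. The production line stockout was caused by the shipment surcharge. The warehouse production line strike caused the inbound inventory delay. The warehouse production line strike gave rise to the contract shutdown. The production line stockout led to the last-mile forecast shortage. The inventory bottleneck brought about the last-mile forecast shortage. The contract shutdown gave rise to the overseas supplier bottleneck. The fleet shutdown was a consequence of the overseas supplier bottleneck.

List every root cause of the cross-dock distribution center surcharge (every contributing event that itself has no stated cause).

Tracing upstream from the cross-dock distribution center surcharge: the cross-dock distribution center surcharge ← the production line stockout ← the shipment surcharge ← the fleet shutdown ← the overseas supplier bottleneck ← the contract shutdown ← the warehouse production line strike.
A separate upstream branch: the cross-dock distribution center surcharge ← the production line stockout ← the inventory bottleneck.
Each of those chain origins has no stated cause.

the inventory bottleneck, the warehouse production line strike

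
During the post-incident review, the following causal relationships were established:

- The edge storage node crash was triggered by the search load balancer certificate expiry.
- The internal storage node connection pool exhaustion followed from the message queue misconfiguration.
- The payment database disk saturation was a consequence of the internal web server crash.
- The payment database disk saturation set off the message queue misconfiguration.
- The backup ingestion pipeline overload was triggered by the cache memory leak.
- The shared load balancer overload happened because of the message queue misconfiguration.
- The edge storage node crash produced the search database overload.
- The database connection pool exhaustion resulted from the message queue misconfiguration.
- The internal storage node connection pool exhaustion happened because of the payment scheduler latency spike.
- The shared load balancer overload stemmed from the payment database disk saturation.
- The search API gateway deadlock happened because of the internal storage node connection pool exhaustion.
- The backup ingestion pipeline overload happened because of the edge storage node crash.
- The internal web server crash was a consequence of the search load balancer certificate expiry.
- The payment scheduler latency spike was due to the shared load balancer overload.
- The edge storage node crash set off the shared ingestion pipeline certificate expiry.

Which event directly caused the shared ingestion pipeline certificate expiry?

the edge storage node crash

Upstream contributors include the search load balancer certificate expiry, but only the edge storage node crash feeds directly into the shared ingestion pipeline certificate expiry.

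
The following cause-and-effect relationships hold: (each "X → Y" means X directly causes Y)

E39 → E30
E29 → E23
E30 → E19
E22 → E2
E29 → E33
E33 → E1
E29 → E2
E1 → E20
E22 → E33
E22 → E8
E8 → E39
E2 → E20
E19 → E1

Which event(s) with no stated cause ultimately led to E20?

E22, E29

Tracing upstream from E20: E20 ← E2 ← E29.
A separate upstream branch: E20 ← E2 ← E22.
Each of those chain origins has no stated cause.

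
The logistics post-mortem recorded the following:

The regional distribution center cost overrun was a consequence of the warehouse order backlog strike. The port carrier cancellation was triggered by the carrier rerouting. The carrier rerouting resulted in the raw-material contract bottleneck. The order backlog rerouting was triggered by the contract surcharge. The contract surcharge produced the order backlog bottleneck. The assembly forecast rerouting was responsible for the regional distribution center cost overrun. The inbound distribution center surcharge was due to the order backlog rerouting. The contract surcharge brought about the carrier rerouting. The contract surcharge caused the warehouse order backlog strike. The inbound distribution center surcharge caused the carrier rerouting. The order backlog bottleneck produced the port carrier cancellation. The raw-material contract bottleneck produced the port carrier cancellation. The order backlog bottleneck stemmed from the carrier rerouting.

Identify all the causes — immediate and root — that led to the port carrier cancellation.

the carrier rerouting, the contract surcharge, the inbound distribution center surcharge, the order backlog bottleneck, the order backlog rerouting, the raw-material contract bottleneck

Immediate causes of the port carrier cancellation: the carrier rerouting, the raw-material contract bottleneck, the order backlog bottleneck.
Further upstream: the contract surcharge, the order backlog rerouting, the inbound distribution center surcharge.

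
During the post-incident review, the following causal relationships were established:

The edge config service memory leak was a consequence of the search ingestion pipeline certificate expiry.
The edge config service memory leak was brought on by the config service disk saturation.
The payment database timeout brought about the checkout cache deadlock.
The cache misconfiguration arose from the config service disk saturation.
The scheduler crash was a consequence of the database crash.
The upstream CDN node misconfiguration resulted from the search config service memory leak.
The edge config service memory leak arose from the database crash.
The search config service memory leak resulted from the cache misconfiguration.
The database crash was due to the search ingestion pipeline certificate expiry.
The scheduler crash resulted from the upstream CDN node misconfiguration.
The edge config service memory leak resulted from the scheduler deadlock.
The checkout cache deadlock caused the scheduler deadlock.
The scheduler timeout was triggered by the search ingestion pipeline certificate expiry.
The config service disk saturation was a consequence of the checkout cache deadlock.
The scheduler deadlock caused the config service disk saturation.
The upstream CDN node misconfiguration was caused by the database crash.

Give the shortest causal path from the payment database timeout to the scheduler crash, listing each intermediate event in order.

the payment database timeout → the checkout cache deadlock
the checkout cache deadlock → the config service disk saturation
the config service disk saturation → the cache misconfiguration
the cache misconfiguration → the search config service memory leak
the search config service memory leak → the upstream CDN node misconfiguration
the upstream CDN node misconfiguration → the scheduler crash
Length: 6 steps.

the payment database timeout → the checkout cache deadlock → the config service disk saturation → the cache misconfiguration → the search config service memory leak → the upstream CDN node misconfiguration → the scheduler crash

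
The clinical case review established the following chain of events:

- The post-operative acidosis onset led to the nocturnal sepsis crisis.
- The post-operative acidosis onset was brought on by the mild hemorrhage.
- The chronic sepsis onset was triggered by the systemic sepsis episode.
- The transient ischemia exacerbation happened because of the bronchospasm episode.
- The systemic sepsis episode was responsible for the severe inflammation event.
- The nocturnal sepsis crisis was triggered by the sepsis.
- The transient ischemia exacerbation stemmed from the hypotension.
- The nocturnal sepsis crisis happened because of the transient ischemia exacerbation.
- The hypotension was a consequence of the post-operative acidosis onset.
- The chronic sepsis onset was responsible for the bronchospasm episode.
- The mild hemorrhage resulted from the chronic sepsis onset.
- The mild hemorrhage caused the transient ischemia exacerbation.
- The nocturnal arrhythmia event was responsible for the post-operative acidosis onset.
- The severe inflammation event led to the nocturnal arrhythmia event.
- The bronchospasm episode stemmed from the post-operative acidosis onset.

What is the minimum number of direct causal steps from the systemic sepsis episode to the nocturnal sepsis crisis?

4

Shortest chain: the systemic sepsis episode → the severe inflammation event → the nocturnal arrhythmia event → the post-operative acidosis onset → the nocturnal sepsis crisis.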